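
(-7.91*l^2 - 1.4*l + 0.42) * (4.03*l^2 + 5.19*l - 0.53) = -31.8773*l^4 - 46.6949*l^3 - 1.3811*l^2 + 2.9218*l - 0.2226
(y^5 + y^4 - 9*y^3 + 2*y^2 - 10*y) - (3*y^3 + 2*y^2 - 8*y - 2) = y^5 + y^4 - 12*y^3 - 2*y + 2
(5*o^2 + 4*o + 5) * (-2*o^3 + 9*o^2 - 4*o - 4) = -10*o^5 + 37*o^4 + 6*o^3 + 9*o^2 - 36*o - 20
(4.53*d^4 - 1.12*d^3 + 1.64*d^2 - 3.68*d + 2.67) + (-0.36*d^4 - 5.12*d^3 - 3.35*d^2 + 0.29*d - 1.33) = 4.17*d^4 - 6.24*d^3 - 1.71*d^2 - 3.39*d + 1.34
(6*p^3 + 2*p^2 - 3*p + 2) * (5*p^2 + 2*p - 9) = 30*p^5 + 22*p^4 - 65*p^3 - 14*p^2 + 31*p - 18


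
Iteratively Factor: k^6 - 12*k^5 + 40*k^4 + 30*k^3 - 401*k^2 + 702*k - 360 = (k - 4)*(k^5 - 8*k^4 + 8*k^3 + 62*k^2 - 153*k + 90) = (k - 4)*(k - 3)*(k^4 - 5*k^3 - 7*k^2 + 41*k - 30) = (k - 5)*(k - 4)*(k - 3)*(k^3 - 7*k + 6) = (k - 5)*(k - 4)*(k - 3)*(k + 3)*(k^2 - 3*k + 2) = (k - 5)*(k - 4)*(k - 3)*(k - 2)*(k + 3)*(k - 1)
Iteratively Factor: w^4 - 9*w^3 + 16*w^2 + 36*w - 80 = (w + 2)*(w^3 - 11*w^2 + 38*w - 40) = (w - 2)*(w + 2)*(w^2 - 9*w + 20) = (w - 4)*(w - 2)*(w + 2)*(w - 5)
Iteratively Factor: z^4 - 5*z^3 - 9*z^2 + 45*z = (z - 5)*(z^3 - 9*z) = (z - 5)*(z - 3)*(z^2 + 3*z) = z*(z - 5)*(z - 3)*(z + 3)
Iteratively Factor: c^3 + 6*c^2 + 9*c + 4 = (c + 1)*(c^2 + 5*c + 4) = (c + 1)*(c + 4)*(c + 1)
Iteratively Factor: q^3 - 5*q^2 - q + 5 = (q - 5)*(q^2 - 1) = (q - 5)*(q - 1)*(q + 1)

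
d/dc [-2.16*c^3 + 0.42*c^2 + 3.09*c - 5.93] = -6.48*c^2 + 0.84*c + 3.09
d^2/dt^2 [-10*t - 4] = 0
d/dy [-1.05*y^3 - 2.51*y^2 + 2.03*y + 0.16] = -3.15*y^2 - 5.02*y + 2.03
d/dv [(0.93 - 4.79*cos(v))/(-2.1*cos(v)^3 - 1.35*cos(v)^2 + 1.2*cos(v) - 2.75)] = (20.118*cos(v)^3 + 0.6075*cos(v)^2 - 2.511*cos(v) - 12.0565)*sin(v)/(4.41*cos(v)^6 + 5.67*cos(v)^5 - 3.2175*cos(v)^4 + 8.31*cos(v)^3 + 8.865*cos(v)^2 - 6.6*cos(v) + 7.5625)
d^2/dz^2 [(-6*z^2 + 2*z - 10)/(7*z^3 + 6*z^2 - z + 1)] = 4*(-147*z^6 + 147*z^5 - 1407*z^4 - 1508*z^3 - 423*z^2 + 177*z + 23)/(343*z^9 + 882*z^8 + 609*z^7 + 111*z^6 + 165*z^5 + 84*z^4 - 16*z^3 + 21*z^2 - 3*z + 1)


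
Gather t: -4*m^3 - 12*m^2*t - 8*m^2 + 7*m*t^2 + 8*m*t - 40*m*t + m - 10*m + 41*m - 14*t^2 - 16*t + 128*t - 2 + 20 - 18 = -4*m^3 - 8*m^2 + 32*m + t^2*(7*m - 14) + t*(-12*m^2 - 32*m + 112)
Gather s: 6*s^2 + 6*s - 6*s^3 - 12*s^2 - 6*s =-6*s^3 - 6*s^2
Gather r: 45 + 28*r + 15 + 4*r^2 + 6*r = 4*r^2 + 34*r + 60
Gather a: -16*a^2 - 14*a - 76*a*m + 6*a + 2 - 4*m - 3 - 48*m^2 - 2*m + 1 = -16*a^2 + a*(-76*m - 8) - 48*m^2 - 6*m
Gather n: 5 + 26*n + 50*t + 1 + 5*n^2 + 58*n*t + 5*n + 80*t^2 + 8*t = 5*n^2 + n*(58*t + 31) + 80*t^2 + 58*t + 6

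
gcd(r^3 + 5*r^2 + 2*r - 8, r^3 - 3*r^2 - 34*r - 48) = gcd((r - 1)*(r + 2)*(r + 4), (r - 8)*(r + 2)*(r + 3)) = r + 2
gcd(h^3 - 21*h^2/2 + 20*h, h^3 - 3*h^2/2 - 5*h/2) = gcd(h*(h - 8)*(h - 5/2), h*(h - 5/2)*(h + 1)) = h^2 - 5*h/2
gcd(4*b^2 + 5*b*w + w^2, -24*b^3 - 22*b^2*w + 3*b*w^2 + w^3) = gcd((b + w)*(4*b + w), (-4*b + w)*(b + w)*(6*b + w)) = b + w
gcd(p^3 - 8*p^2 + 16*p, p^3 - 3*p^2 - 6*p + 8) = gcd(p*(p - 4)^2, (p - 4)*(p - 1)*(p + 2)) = p - 4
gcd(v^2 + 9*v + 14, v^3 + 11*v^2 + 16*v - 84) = v + 7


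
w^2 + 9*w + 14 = (w + 2)*(w + 7)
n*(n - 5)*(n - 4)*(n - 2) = n^4 - 11*n^3 + 38*n^2 - 40*n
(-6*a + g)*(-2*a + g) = 12*a^2 - 8*a*g + g^2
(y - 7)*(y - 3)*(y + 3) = y^3 - 7*y^2 - 9*y + 63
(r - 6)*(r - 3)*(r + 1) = r^3 - 8*r^2 + 9*r + 18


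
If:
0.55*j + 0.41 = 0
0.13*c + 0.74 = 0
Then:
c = -5.69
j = -0.75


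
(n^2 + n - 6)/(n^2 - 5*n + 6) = (n + 3)/(n - 3)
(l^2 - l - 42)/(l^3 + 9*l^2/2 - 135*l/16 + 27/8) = 16*(l - 7)/(16*l^2 - 24*l + 9)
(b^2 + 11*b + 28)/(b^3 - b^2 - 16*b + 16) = (b + 7)/(b^2 - 5*b + 4)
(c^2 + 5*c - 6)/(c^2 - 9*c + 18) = (c^2 + 5*c - 6)/(c^2 - 9*c + 18)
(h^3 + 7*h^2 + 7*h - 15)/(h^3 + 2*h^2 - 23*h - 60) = (h^2 + 4*h - 5)/(h^2 - h - 20)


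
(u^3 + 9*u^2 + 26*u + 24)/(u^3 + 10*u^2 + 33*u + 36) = (u + 2)/(u + 3)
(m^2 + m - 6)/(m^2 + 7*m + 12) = (m - 2)/(m + 4)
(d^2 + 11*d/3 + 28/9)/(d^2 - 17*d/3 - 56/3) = (d + 4/3)/(d - 8)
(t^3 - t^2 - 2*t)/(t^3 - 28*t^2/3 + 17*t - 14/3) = 3*t*(t + 1)/(3*t^2 - 22*t + 7)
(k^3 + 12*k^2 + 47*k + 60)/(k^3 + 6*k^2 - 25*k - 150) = (k^2 + 7*k + 12)/(k^2 + k - 30)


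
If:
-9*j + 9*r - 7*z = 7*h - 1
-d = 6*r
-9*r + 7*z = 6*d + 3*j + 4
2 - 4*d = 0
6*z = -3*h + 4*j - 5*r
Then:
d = 1/2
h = -475/322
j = 199/552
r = -1/12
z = 1349/1288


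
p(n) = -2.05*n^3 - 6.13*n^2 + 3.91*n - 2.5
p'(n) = -6.15*n^2 - 12.26*n + 3.91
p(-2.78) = -16.70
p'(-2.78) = -9.54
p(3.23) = -122.91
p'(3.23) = -99.85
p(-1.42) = -14.54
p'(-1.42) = 8.92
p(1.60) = -20.33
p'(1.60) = -31.45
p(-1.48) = -15.07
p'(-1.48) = 8.58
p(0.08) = -2.23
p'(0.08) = 2.89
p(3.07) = -107.59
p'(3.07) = -91.69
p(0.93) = -5.81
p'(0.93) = -12.81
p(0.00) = -2.50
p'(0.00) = 3.91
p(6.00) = -642.52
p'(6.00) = -291.05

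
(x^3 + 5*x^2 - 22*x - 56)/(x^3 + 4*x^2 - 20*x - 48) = (x + 7)/(x + 6)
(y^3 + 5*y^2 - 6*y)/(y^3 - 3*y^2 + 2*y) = (y + 6)/(y - 2)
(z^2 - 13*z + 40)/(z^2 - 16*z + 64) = (z - 5)/(z - 8)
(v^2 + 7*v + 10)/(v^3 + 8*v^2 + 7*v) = (v^2 + 7*v + 10)/(v*(v^2 + 8*v + 7))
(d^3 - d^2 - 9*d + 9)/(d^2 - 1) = (d^2 - 9)/(d + 1)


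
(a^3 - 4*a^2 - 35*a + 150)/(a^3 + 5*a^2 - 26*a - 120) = (a - 5)/(a + 4)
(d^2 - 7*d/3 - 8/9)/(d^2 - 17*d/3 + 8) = (d + 1/3)/(d - 3)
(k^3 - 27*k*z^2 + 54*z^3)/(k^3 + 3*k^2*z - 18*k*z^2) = (k - 3*z)/k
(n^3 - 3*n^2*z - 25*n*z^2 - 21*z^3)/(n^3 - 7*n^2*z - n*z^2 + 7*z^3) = (-n - 3*z)/(-n + z)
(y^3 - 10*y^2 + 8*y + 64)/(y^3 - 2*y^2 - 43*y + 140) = (y^2 - 6*y - 16)/(y^2 + 2*y - 35)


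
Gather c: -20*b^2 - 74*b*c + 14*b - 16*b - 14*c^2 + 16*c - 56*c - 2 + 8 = -20*b^2 - 2*b - 14*c^2 + c*(-74*b - 40) + 6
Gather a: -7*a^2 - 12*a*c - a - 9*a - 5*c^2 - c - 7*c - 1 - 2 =-7*a^2 + a*(-12*c - 10) - 5*c^2 - 8*c - 3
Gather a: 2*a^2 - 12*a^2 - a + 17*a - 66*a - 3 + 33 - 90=-10*a^2 - 50*a - 60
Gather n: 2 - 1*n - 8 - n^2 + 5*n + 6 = -n^2 + 4*n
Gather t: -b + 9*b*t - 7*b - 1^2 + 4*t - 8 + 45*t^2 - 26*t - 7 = -8*b + 45*t^2 + t*(9*b - 22) - 16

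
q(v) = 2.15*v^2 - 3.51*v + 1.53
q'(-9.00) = -42.21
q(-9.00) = 207.27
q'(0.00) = -3.51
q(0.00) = 1.53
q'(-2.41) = -13.87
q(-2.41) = 22.48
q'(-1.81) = -11.29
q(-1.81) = 14.93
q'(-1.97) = -11.98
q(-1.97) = 16.79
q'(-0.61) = -6.13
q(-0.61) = 4.47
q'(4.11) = 14.16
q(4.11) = 23.42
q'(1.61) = 3.41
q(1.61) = 1.45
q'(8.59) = 33.43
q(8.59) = 130.02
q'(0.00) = -3.51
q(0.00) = 1.53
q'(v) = 4.3*v - 3.51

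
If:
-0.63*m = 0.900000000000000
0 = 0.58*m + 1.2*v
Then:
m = -1.43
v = 0.69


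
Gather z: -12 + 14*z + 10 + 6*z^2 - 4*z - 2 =6*z^2 + 10*z - 4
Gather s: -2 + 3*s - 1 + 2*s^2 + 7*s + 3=2*s^2 + 10*s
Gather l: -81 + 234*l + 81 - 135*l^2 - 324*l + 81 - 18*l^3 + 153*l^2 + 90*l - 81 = -18*l^3 + 18*l^2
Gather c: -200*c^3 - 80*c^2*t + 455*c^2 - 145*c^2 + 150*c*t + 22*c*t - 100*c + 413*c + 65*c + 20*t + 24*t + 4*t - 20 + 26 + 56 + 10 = -200*c^3 + c^2*(310 - 80*t) + c*(172*t + 378) + 48*t + 72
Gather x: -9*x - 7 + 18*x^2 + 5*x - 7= 18*x^2 - 4*x - 14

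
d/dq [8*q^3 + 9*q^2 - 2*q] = 24*q^2 + 18*q - 2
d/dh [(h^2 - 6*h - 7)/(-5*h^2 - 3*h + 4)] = (-33*h^2 - 62*h - 45)/(25*h^4 + 30*h^3 - 31*h^2 - 24*h + 16)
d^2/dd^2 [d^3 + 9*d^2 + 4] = 6*d + 18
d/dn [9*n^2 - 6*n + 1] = 18*n - 6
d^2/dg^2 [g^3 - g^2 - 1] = 6*g - 2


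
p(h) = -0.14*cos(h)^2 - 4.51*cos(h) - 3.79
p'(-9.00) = -1.75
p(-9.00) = 0.20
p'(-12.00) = 2.55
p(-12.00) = -7.70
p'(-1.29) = -4.41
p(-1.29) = -5.05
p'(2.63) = 2.09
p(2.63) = 0.04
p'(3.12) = 0.09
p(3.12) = 0.58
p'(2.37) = 3.00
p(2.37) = -0.63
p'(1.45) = 4.51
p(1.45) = -4.34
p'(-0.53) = -2.40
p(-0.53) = -7.79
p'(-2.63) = -2.09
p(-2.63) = 0.04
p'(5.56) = -3.12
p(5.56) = -7.25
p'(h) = 0.28*sin(h)*cos(h) + 4.51*sin(h)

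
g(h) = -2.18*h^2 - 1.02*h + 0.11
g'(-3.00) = 12.06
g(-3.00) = -16.45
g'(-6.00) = 25.14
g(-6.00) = -72.25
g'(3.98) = -18.37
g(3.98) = -38.48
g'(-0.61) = 1.64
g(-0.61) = -0.08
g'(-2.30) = 9.01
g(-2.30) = -9.08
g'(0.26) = -2.15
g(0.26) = -0.30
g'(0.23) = -2.02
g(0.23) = -0.24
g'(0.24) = -2.07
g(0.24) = -0.26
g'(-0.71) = 2.08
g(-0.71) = -0.26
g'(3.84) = -17.76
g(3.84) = -35.95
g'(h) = -4.36*h - 1.02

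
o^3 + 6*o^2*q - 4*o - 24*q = (o - 2)*(o + 2)*(o + 6*q)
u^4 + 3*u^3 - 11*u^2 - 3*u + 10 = (u - 2)*(u - 1)*(u + 1)*(u + 5)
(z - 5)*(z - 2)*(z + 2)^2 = z^4 - 3*z^3 - 14*z^2 + 12*z + 40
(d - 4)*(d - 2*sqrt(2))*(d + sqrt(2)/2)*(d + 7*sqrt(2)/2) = d^4 - 4*d^3 + 2*sqrt(2)*d^3 - 25*d^2/2 - 8*sqrt(2)*d^2 - 7*sqrt(2)*d + 50*d + 28*sqrt(2)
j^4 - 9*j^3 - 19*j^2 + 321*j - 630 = (j - 7)*(j - 5)*(j - 3)*(j + 6)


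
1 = 1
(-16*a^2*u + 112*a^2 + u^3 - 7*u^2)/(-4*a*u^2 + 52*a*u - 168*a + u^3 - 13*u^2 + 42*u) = (4*a + u)/(u - 6)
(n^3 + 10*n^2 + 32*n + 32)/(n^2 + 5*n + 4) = (n^2 + 6*n + 8)/(n + 1)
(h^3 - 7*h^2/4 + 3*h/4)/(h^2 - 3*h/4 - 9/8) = 2*h*(-4*h^2 + 7*h - 3)/(-8*h^2 + 6*h + 9)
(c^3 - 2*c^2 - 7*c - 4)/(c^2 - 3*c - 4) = c + 1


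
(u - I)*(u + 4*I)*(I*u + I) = I*u^3 - 3*u^2 + I*u^2 - 3*u + 4*I*u + 4*I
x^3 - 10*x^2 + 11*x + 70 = (x - 7)*(x - 5)*(x + 2)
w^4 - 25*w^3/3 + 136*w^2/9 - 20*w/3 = w*(w - 6)*(w - 5/3)*(w - 2/3)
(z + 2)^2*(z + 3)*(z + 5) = z^4 + 12*z^3 + 51*z^2 + 92*z + 60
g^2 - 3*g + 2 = (g - 2)*(g - 1)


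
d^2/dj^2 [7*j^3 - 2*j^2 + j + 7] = 42*j - 4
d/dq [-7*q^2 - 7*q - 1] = -14*q - 7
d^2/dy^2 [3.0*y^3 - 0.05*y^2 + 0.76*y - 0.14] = 18.0*y - 0.1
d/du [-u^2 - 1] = -2*u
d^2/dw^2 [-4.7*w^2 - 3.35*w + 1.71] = -9.40000000000000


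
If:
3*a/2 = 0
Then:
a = 0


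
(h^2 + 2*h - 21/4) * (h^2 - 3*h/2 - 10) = h^4 + h^3/2 - 73*h^2/4 - 97*h/8 + 105/2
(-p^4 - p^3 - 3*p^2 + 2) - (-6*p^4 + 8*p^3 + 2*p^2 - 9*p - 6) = 5*p^4 - 9*p^3 - 5*p^2 + 9*p + 8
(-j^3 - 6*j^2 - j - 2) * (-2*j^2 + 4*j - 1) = 2*j^5 + 8*j^4 - 21*j^3 + 6*j^2 - 7*j + 2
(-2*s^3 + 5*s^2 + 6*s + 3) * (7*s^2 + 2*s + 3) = -14*s^5 + 31*s^4 + 46*s^3 + 48*s^2 + 24*s + 9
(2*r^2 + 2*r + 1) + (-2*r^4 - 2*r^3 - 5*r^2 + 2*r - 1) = -2*r^4 - 2*r^3 - 3*r^2 + 4*r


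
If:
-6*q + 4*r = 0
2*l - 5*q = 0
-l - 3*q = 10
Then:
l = -50/11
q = -20/11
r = -30/11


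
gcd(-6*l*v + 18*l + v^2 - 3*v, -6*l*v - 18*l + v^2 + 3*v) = -6*l + v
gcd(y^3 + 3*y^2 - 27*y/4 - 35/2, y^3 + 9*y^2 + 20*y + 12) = y + 2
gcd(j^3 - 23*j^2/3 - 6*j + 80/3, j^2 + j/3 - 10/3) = j^2 + j/3 - 10/3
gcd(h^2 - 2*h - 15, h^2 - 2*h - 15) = h^2 - 2*h - 15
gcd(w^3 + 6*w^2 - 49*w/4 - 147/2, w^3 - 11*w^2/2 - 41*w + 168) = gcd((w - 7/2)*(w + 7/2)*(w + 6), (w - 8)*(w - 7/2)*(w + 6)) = w^2 + 5*w/2 - 21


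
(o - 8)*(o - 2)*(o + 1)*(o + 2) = o^4 - 7*o^3 - 12*o^2 + 28*o + 32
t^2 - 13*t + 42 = (t - 7)*(t - 6)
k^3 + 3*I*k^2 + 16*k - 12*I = (k - 2*I)*(k - I)*(k + 6*I)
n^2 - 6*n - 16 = (n - 8)*(n + 2)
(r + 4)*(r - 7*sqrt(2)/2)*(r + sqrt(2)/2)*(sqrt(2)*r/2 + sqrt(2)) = sqrt(2)*r^4/2 - 3*r^3 + 3*sqrt(2)*r^3 - 18*r^2 + 9*sqrt(2)*r^2/4 - 24*r - 21*sqrt(2)*r/2 - 14*sqrt(2)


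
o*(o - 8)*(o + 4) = o^3 - 4*o^2 - 32*o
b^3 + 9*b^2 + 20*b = b*(b + 4)*(b + 5)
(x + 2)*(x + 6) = x^2 + 8*x + 12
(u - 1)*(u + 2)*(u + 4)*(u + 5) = u^4 + 10*u^3 + 27*u^2 + 2*u - 40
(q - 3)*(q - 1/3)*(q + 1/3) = q^3 - 3*q^2 - q/9 + 1/3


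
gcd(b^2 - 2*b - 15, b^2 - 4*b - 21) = b + 3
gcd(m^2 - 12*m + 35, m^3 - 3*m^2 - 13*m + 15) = m - 5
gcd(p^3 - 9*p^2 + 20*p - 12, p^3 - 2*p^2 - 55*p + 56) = p - 1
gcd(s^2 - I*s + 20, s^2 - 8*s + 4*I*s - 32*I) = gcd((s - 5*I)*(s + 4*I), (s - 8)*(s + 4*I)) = s + 4*I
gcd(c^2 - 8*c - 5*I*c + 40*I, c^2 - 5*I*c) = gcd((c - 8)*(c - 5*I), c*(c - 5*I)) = c - 5*I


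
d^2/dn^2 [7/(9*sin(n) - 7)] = 63*(-9*sin(n)^2 - 7*sin(n) + 18)/(9*sin(n) - 7)^3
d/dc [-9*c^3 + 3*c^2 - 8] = 3*c*(2 - 9*c)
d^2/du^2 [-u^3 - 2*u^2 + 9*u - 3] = -6*u - 4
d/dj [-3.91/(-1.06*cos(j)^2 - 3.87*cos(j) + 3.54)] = (8.2892*cos(j) + 15.1317)*sin(j)/(1.06*cos(j)^2 + 3.87*cos(j) - 3.54)^2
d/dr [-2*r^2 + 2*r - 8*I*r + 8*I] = -4*r + 2 - 8*I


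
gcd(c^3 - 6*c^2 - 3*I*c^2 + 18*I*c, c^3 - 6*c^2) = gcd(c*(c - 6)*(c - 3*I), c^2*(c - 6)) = c^2 - 6*c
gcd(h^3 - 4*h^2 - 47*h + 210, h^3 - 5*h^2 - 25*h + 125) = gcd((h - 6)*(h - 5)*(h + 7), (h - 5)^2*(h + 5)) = h - 5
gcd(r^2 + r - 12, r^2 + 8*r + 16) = r + 4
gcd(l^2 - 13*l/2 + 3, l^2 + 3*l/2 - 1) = l - 1/2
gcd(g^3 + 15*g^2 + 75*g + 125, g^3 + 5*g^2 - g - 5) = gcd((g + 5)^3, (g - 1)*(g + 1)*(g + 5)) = g + 5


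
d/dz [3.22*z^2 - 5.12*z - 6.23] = 6.44*z - 5.12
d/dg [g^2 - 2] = 2*g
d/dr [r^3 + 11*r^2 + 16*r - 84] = 3*r^2 + 22*r + 16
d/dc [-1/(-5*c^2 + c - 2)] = (1 - 10*c)/(5*c^2 - c + 2)^2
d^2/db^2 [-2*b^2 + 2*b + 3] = -4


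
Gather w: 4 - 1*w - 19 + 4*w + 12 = 3*w - 3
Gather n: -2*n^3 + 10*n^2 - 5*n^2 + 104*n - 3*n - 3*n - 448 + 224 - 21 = -2*n^3 + 5*n^2 + 98*n - 245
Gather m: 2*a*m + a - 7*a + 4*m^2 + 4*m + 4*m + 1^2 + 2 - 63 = -6*a + 4*m^2 + m*(2*a + 8) - 60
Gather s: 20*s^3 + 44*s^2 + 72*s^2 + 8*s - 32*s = 20*s^3 + 116*s^2 - 24*s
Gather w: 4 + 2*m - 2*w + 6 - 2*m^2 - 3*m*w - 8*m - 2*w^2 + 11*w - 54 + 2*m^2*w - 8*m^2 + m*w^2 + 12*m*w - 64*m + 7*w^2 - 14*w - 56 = -10*m^2 - 70*m + w^2*(m + 5) + w*(2*m^2 + 9*m - 5) - 100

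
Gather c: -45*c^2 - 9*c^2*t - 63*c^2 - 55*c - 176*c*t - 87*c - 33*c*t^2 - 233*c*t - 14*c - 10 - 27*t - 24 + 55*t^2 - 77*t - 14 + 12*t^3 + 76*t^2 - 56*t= c^2*(-9*t - 108) + c*(-33*t^2 - 409*t - 156) + 12*t^3 + 131*t^2 - 160*t - 48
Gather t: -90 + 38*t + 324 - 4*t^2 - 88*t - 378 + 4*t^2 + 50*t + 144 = 0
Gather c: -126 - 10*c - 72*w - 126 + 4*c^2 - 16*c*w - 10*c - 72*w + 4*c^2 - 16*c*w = 8*c^2 + c*(-32*w - 20) - 144*w - 252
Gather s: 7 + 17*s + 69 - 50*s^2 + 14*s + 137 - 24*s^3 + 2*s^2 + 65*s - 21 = -24*s^3 - 48*s^2 + 96*s + 192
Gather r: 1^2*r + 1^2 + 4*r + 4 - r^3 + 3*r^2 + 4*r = -r^3 + 3*r^2 + 9*r + 5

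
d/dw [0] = 0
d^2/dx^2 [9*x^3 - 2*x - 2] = 54*x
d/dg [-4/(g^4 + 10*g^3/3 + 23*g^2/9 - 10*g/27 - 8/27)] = 216*(54*g^3 + 135*g^2 + 69*g - 5)/(27*g^4 + 90*g^3 + 69*g^2 - 10*g - 8)^2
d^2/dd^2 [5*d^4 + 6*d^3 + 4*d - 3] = 12*d*(5*d + 3)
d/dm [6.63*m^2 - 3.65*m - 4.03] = 13.26*m - 3.65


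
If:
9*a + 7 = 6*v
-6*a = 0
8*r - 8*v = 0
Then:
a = 0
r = 7/6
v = 7/6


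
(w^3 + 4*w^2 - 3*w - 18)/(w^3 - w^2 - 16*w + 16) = (w^3 + 4*w^2 - 3*w - 18)/(w^3 - w^2 - 16*w + 16)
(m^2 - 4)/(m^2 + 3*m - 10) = (m + 2)/(m + 5)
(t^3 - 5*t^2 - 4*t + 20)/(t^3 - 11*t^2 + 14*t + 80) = (t - 2)/(t - 8)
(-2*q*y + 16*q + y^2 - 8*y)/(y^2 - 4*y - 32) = (-2*q + y)/(y + 4)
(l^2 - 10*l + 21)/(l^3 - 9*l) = (l - 7)/(l*(l + 3))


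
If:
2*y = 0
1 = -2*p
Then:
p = -1/2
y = 0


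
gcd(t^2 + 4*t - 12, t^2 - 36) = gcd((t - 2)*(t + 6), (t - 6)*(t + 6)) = t + 6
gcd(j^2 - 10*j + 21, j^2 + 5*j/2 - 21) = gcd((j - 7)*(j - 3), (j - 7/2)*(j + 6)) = 1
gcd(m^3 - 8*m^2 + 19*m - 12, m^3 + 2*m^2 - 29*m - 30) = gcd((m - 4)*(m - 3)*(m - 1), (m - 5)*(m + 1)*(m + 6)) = 1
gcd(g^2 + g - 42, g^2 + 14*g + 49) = g + 7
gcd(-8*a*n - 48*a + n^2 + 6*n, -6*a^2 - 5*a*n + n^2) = 1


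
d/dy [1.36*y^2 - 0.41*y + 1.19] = 2.72*y - 0.41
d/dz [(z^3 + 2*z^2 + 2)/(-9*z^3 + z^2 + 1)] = 19*z^2*(z^2 + 3)/(81*z^6 - 18*z^5 + z^4 - 18*z^3 + 2*z^2 + 1)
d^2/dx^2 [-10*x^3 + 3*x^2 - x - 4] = 6 - 60*x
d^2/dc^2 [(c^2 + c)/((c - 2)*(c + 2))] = 2*(c^3 + 12*c^2 + 12*c + 16)/(c^6 - 12*c^4 + 48*c^2 - 64)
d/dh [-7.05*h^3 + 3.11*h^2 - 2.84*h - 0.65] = -21.15*h^2 + 6.22*h - 2.84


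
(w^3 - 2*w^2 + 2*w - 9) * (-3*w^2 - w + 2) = -3*w^5 + 5*w^4 - 2*w^3 + 21*w^2 + 13*w - 18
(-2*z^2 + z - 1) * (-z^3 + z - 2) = 2*z^5 - z^4 - z^3 + 5*z^2 - 3*z + 2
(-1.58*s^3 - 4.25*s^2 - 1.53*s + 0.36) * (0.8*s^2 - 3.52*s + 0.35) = -1.264*s^5 + 2.1616*s^4 + 13.183*s^3 + 4.1861*s^2 - 1.8027*s + 0.126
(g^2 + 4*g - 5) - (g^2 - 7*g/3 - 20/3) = 19*g/3 + 5/3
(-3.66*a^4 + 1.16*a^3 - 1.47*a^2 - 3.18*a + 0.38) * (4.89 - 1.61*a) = 5.8926*a^5 - 19.765*a^4 + 8.0391*a^3 - 2.0685*a^2 - 16.162*a + 1.8582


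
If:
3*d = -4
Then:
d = -4/3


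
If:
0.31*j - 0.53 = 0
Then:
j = 1.71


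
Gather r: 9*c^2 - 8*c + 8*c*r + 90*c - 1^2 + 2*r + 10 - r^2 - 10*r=9*c^2 + 82*c - r^2 + r*(8*c - 8) + 9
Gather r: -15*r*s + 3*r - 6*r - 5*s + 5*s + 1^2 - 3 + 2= r*(-15*s - 3)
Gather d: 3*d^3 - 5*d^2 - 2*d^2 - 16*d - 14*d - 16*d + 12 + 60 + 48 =3*d^3 - 7*d^2 - 46*d + 120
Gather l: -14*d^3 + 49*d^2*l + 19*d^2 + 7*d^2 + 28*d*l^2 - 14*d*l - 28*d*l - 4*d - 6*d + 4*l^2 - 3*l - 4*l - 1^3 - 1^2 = -14*d^3 + 26*d^2 - 10*d + l^2*(28*d + 4) + l*(49*d^2 - 42*d - 7) - 2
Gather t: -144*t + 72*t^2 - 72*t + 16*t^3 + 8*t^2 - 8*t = 16*t^3 + 80*t^2 - 224*t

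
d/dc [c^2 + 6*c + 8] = 2*c + 6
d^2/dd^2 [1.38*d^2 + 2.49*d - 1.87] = 2.76000000000000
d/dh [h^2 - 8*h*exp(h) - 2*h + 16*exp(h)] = -8*h*exp(h) + 2*h + 8*exp(h) - 2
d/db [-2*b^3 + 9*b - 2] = 9 - 6*b^2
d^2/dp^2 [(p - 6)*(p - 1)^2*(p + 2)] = 12*p^2 - 36*p - 6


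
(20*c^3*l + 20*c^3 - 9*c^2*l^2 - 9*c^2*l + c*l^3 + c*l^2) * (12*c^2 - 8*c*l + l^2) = 240*c^5*l + 240*c^5 - 268*c^4*l^2 - 268*c^4*l + 104*c^3*l^3 + 104*c^3*l^2 - 17*c^2*l^4 - 17*c^2*l^3 + c*l^5 + c*l^4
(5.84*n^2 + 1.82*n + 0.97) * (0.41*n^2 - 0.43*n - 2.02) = 2.3944*n^4 - 1.765*n^3 - 12.1817*n^2 - 4.0935*n - 1.9594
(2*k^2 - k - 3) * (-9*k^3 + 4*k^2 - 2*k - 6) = -18*k^5 + 17*k^4 + 19*k^3 - 22*k^2 + 12*k + 18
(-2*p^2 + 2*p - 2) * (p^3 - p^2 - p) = -2*p^5 + 4*p^4 - 2*p^3 + 2*p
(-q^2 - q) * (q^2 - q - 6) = -q^4 + 7*q^2 + 6*q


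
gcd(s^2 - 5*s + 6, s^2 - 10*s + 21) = s - 3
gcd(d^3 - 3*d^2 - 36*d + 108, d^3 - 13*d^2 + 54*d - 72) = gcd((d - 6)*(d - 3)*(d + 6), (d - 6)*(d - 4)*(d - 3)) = d^2 - 9*d + 18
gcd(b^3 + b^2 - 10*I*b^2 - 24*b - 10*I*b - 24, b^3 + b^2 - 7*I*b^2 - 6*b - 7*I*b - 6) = b^2 + b*(1 - 6*I) - 6*I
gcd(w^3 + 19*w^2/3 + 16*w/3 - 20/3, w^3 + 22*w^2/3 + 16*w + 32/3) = w + 2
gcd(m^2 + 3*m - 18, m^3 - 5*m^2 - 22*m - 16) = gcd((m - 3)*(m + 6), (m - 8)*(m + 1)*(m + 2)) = 1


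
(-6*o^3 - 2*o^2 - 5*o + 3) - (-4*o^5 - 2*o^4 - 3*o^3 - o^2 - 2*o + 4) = 4*o^5 + 2*o^4 - 3*o^3 - o^2 - 3*o - 1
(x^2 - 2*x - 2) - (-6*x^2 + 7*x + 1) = 7*x^2 - 9*x - 3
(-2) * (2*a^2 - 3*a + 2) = -4*a^2 + 6*a - 4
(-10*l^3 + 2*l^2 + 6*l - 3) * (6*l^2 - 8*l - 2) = -60*l^5 + 92*l^4 + 40*l^3 - 70*l^2 + 12*l + 6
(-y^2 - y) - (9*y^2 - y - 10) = 10 - 10*y^2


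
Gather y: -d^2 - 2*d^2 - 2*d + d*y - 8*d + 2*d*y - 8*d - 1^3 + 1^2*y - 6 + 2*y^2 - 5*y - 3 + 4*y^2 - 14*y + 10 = -3*d^2 - 18*d + 6*y^2 + y*(3*d - 18)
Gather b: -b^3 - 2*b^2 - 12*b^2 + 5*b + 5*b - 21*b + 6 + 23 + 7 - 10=-b^3 - 14*b^2 - 11*b + 26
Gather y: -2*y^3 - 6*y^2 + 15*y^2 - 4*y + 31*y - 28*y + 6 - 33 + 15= -2*y^3 + 9*y^2 - y - 12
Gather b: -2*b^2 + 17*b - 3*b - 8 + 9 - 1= -2*b^2 + 14*b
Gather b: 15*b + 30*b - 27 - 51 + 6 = 45*b - 72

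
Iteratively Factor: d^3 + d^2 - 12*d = (d + 4)*(d^2 - 3*d) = d*(d + 4)*(d - 3)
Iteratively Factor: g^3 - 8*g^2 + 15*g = (g - 5)*(g^2 - 3*g) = (g - 5)*(g - 3)*(g)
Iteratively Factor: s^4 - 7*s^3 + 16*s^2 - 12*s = (s - 2)*(s^3 - 5*s^2 + 6*s) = (s - 3)*(s - 2)*(s^2 - 2*s) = s*(s - 3)*(s - 2)*(s - 2)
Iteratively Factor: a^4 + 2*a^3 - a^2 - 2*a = (a + 2)*(a^3 - a) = a*(a + 2)*(a^2 - 1) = a*(a - 1)*(a + 2)*(a + 1)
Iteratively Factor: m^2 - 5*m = (m)*(m - 5)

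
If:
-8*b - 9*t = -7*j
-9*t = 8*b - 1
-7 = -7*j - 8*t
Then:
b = -23/32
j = 1/7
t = 3/4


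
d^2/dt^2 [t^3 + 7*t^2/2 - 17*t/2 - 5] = 6*t + 7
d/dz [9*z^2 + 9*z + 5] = 18*z + 9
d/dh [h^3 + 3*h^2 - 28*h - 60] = 3*h^2 + 6*h - 28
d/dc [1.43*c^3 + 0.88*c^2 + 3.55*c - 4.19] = 4.29*c^2 + 1.76*c + 3.55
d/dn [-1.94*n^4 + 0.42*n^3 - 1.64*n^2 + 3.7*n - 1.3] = -7.76*n^3 + 1.26*n^2 - 3.28*n + 3.7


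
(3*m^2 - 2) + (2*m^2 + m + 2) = 5*m^2 + m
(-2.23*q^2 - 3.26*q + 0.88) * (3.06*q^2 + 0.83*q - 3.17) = -6.8238*q^4 - 11.8265*q^3 + 7.0561*q^2 + 11.0646*q - 2.7896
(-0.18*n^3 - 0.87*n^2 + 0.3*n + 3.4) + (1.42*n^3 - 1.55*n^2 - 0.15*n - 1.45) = 1.24*n^3 - 2.42*n^2 + 0.15*n + 1.95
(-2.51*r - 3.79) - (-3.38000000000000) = -2.51*r - 0.41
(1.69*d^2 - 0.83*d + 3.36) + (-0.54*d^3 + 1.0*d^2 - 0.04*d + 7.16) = -0.54*d^3 + 2.69*d^2 - 0.87*d + 10.52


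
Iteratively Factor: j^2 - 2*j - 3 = (j - 3)*(j + 1)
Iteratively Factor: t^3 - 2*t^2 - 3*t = (t)*(t^2 - 2*t - 3) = t*(t - 3)*(t + 1)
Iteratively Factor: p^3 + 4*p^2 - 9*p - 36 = (p + 3)*(p^2 + p - 12) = (p - 3)*(p + 3)*(p + 4)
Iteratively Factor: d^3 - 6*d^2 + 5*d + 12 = (d + 1)*(d^2 - 7*d + 12) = (d - 3)*(d + 1)*(d - 4)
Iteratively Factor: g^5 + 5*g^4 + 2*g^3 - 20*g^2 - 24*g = (g)*(g^4 + 5*g^3 + 2*g^2 - 20*g - 24) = g*(g + 2)*(g^3 + 3*g^2 - 4*g - 12) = g*(g - 2)*(g + 2)*(g^2 + 5*g + 6) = g*(g - 2)*(g + 2)^2*(g + 3)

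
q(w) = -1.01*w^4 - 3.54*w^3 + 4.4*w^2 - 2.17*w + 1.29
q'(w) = -4.04*w^3 - 10.62*w^2 + 8.8*w - 2.17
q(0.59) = 0.69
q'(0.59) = -1.50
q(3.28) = -200.31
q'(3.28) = -230.12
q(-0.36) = 2.79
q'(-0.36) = -6.53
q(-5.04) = -74.49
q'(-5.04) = 200.93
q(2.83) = -114.63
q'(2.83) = -153.89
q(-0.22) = 2.02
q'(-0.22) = -4.58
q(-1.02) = 10.74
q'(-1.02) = -17.91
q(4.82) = -848.50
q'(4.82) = -658.88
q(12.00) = -26451.63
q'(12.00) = -8406.97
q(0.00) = 1.29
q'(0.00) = -2.17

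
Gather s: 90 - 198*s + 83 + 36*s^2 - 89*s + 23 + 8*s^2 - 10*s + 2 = 44*s^2 - 297*s + 198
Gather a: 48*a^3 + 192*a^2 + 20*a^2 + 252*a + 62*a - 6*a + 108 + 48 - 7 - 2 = 48*a^3 + 212*a^2 + 308*a + 147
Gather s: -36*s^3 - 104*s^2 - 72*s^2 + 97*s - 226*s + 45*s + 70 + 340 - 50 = -36*s^3 - 176*s^2 - 84*s + 360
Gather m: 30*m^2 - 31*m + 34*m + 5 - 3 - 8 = 30*m^2 + 3*m - 6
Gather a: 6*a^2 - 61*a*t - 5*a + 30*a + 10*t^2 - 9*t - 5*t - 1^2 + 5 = 6*a^2 + a*(25 - 61*t) + 10*t^2 - 14*t + 4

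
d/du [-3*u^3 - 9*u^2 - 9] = 9*u*(-u - 2)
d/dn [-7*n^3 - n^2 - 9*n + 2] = -21*n^2 - 2*n - 9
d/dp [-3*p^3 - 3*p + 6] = -9*p^2 - 3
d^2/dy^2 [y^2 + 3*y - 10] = 2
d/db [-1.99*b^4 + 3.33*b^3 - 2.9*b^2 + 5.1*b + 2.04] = -7.96*b^3 + 9.99*b^2 - 5.8*b + 5.1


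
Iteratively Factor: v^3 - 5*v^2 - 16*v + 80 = (v + 4)*(v^2 - 9*v + 20) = (v - 4)*(v + 4)*(v - 5)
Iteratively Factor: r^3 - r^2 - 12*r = (r - 4)*(r^2 + 3*r) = (r - 4)*(r + 3)*(r)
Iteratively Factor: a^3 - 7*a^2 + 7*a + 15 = (a - 3)*(a^2 - 4*a - 5) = (a - 5)*(a - 3)*(a + 1)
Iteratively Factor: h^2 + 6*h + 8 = (h + 4)*(h + 2)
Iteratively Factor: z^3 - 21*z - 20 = (z + 4)*(z^2 - 4*z - 5) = (z + 1)*(z + 4)*(z - 5)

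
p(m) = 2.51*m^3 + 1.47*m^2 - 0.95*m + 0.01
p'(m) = 7.53*m^2 + 2.94*m - 0.95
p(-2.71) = -36.57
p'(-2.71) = 46.38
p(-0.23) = 0.28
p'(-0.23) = -1.23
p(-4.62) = -211.74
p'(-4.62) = 146.19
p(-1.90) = -10.09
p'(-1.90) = 20.65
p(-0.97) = 0.02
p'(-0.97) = 3.28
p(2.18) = 30.93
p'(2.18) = 41.24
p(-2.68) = -35.20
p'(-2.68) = 45.25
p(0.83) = 1.67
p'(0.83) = 6.68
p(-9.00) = -1702.16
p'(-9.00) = 582.52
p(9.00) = 1940.32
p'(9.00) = 635.44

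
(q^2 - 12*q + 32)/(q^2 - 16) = (q - 8)/(q + 4)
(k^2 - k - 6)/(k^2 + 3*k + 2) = (k - 3)/(k + 1)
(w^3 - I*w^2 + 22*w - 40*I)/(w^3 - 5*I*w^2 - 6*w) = (w^2 + I*w + 20)/(w*(w - 3*I))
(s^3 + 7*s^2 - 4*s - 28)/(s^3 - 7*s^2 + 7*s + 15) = (s^3 + 7*s^2 - 4*s - 28)/(s^3 - 7*s^2 + 7*s + 15)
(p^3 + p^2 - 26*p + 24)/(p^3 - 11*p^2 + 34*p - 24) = (p + 6)/(p - 6)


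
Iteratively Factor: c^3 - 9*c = (c + 3)*(c^2 - 3*c) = (c - 3)*(c + 3)*(c)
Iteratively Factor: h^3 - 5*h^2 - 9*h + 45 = (h + 3)*(h^2 - 8*h + 15) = (h - 3)*(h + 3)*(h - 5)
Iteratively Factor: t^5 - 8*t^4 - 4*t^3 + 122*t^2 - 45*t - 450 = (t + 2)*(t^4 - 10*t^3 + 16*t^2 + 90*t - 225) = (t - 5)*(t + 2)*(t^3 - 5*t^2 - 9*t + 45) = (t - 5)*(t - 3)*(t + 2)*(t^2 - 2*t - 15) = (t - 5)^2*(t - 3)*(t + 2)*(t + 3)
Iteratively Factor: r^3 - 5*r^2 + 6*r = (r - 2)*(r^2 - 3*r) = r*(r - 2)*(r - 3)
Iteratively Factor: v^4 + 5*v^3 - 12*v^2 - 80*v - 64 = (v + 4)*(v^3 + v^2 - 16*v - 16) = (v + 4)^2*(v^2 - 3*v - 4) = (v + 1)*(v + 4)^2*(v - 4)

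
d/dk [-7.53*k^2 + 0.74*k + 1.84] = 0.74 - 15.06*k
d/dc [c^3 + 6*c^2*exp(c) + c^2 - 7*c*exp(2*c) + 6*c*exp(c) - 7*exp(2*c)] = 6*c^2*exp(c) + 3*c^2 - 14*c*exp(2*c) + 18*c*exp(c) + 2*c - 21*exp(2*c) + 6*exp(c)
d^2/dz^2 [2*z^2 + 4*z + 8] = 4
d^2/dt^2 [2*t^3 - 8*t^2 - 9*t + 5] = 12*t - 16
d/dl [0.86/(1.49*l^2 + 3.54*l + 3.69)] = (-2.5628*l - 3.0444)/(1.49*l^2 + 3.54*l + 3.69)^2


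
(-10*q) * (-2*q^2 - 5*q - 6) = 20*q^3 + 50*q^2 + 60*q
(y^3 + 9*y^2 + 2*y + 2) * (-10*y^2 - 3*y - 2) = -10*y^5 - 93*y^4 - 49*y^3 - 44*y^2 - 10*y - 4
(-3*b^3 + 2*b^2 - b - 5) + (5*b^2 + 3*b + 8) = -3*b^3 + 7*b^2 + 2*b + 3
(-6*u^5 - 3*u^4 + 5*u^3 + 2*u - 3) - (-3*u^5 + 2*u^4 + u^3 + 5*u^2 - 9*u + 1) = -3*u^5 - 5*u^4 + 4*u^3 - 5*u^2 + 11*u - 4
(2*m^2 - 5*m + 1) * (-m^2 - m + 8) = -2*m^4 + 3*m^3 + 20*m^2 - 41*m + 8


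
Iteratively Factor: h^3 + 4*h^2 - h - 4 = (h - 1)*(h^2 + 5*h + 4) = (h - 1)*(h + 1)*(h + 4)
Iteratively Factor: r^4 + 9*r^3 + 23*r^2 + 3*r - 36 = (r + 3)*(r^3 + 6*r^2 + 5*r - 12) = (r - 1)*(r + 3)*(r^2 + 7*r + 12) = (r - 1)*(r + 3)*(r + 4)*(r + 3)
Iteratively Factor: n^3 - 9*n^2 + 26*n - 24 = (n - 3)*(n^2 - 6*n + 8) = (n - 3)*(n - 2)*(n - 4)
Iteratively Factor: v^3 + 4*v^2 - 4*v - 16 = (v + 4)*(v^2 - 4) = (v + 2)*(v + 4)*(v - 2)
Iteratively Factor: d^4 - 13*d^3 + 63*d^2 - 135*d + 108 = (d - 3)*(d^3 - 10*d^2 + 33*d - 36) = (d - 3)^2*(d^2 - 7*d + 12) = (d - 3)^3*(d - 4)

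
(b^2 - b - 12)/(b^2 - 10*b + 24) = (b + 3)/(b - 6)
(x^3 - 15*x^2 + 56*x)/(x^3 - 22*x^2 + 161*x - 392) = x/(x - 7)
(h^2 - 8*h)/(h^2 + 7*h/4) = 4*(h - 8)/(4*h + 7)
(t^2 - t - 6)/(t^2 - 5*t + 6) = (t + 2)/(t - 2)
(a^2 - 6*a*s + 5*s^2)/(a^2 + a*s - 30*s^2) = (a - s)/(a + 6*s)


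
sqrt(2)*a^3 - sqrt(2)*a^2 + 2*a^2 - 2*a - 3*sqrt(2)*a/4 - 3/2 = (a - 3/2)*(a + sqrt(2))*(sqrt(2)*a + sqrt(2)/2)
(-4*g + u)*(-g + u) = 4*g^2 - 5*g*u + u^2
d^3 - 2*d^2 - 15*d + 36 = (d - 3)^2*(d + 4)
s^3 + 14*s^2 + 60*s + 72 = (s + 2)*(s + 6)^2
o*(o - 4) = o^2 - 4*o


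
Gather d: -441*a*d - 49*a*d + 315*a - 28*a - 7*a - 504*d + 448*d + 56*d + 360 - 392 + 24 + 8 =-490*a*d + 280*a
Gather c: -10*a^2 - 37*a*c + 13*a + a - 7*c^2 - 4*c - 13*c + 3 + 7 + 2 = -10*a^2 + 14*a - 7*c^2 + c*(-37*a - 17) + 12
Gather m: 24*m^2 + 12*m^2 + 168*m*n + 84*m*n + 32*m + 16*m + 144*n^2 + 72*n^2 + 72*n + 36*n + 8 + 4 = 36*m^2 + m*(252*n + 48) + 216*n^2 + 108*n + 12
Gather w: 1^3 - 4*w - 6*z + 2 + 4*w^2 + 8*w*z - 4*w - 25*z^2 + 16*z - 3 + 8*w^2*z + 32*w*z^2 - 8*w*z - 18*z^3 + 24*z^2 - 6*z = w^2*(8*z + 4) + w*(32*z^2 - 8) - 18*z^3 - z^2 + 4*z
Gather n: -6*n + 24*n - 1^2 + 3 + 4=18*n + 6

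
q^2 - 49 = (q - 7)*(q + 7)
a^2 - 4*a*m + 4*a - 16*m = (a + 4)*(a - 4*m)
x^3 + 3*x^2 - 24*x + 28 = (x - 2)^2*(x + 7)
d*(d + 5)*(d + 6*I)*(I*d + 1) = I*d^4 - 5*d^3 + 5*I*d^3 - 25*d^2 + 6*I*d^2 + 30*I*d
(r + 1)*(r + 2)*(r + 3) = r^3 + 6*r^2 + 11*r + 6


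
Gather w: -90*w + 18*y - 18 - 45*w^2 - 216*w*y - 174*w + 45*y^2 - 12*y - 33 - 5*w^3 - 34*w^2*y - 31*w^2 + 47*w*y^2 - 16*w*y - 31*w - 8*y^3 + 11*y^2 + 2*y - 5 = -5*w^3 + w^2*(-34*y - 76) + w*(47*y^2 - 232*y - 295) - 8*y^3 + 56*y^2 + 8*y - 56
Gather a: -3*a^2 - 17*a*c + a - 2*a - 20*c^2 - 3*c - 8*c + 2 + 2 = -3*a^2 + a*(-17*c - 1) - 20*c^2 - 11*c + 4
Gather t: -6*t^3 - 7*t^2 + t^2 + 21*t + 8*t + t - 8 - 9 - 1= -6*t^3 - 6*t^2 + 30*t - 18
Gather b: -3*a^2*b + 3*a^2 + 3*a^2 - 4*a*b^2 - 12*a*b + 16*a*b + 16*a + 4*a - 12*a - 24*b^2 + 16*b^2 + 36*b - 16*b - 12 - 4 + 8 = 6*a^2 + 8*a + b^2*(-4*a - 8) + b*(-3*a^2 + 4*a + 20) - 8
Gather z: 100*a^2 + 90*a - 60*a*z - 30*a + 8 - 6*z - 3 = 100*a^2 + 60*a + z*(-60*a - 6) + 5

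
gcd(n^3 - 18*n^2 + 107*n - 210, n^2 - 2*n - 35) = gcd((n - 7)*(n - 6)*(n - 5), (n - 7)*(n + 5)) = n - 7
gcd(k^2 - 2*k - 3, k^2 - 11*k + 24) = k - 3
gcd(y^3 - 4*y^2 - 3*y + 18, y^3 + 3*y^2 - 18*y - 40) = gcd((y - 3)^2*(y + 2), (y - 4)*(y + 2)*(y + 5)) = y + 2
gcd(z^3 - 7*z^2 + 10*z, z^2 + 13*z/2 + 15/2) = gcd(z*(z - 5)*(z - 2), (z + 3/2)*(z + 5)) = 1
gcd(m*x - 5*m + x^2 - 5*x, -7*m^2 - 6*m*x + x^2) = m + x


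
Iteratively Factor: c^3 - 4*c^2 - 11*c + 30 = (c - 5)*(c^2 + c - 6) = (c - 5)*(c - 2)*(c + 3)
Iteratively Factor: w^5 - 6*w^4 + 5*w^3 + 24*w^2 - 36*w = (w - 3)*(w^4 - 3*w^3 - 4*w^2 + 12*w) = w*(w - 3)*(w^3 - 3*w^2 - 4*w + 12) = w*(w - 3)*(w + 2)*(w^2 - 5*w + 6) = w*(w - 3)*(w - 2)*(w + 2)*(w - 3)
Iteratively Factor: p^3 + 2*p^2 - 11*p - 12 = (p - 3)*(p^2 + 5*p + 4) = (p - 3)*(p + 4)*(p + 1)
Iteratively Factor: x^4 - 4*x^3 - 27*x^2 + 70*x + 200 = (x + 2)*(x^3 - 6*x^2 - 15*x + 100) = (x - 5)*(x + 2)*(x^2 - x - 20) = (x - 5)*(x + 2)*(x + 4)*(x - 5)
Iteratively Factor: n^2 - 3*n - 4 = (n + 1)*(n - 4)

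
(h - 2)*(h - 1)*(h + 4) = h^3 + h^2 - 10*h + 8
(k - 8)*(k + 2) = k^2 - 6*k - 16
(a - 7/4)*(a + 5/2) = a^2 + 3*a/4 - 35/8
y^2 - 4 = (y - 2)*(y + 2)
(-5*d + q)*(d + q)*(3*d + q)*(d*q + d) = -15*d^4*q - 15*d^4 - 17*d^3*q^2 - 17*d^3*q - d^2*q^3 - d^2*q^2 + d*q^4 + d*q^3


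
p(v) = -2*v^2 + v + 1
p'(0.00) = 1.00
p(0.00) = 1.00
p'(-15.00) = 61.00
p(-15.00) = -464.00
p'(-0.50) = 3.00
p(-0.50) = 0.00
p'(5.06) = -19.24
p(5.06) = -45.15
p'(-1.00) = 5.00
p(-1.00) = -2.00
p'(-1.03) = 5.12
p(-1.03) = -2.15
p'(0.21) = 0.16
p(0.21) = 1.12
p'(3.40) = -12.60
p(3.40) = -18.72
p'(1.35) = -4.40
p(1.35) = -1.30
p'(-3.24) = 13.96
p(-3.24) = -23.24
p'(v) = 1 - 4*v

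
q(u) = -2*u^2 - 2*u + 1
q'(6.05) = -26.20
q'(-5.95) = 21.80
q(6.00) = -83.00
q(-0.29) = 1.41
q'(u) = -4*u - 2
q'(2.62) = -12.48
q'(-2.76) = 9.04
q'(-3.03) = 10.12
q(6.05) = -84.30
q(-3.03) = -11.30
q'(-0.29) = -0.84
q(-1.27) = 0.31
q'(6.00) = -26.00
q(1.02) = -3.12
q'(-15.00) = 58.00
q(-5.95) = -57.90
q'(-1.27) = 3.08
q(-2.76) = -8.72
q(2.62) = -17.97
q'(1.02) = -6.08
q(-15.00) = -419.00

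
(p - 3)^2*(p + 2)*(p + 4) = p^4 - 19*p^2 + 6*p + 72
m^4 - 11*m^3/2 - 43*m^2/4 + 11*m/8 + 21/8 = (m - 7)*(m - 1/2)*(m + 1/2)*(m + 3/2)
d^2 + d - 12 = (d - 3)*(d + 4)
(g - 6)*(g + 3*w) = g^2 + 3*g*w - 6*g - 18*w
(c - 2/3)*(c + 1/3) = c^2 - c/3 - 2/9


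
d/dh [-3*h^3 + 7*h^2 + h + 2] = -9*h^2 + 14*h + 1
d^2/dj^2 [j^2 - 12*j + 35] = 2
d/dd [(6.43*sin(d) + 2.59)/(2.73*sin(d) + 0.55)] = -3.5342*cos(d)/(2.73*sin(d) + 0.55)^2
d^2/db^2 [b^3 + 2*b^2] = 6*b + 4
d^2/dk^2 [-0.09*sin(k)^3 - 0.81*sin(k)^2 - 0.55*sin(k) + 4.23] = 0.6175*sin(k) - 0.2025*sin(3*k) - 1.62*cos(2*k)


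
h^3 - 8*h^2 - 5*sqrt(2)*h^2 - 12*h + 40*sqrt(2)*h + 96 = (h - 8)*(h - 6*sqrt(2))*(h + sqrt(2))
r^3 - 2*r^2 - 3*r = r*(r - 3)*(r + 1)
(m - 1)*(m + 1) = m^2 - 1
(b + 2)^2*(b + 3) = b^3 + 7*b^2 + 16*b + 12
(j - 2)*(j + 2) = j^2 - 4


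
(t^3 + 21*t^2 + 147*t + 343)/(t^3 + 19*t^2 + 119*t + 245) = (t + 7)/(t + 5)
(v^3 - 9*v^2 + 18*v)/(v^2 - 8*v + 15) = v*(v - 6)/(v - 5)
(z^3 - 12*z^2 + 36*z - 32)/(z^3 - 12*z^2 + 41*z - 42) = (z^2 - 10*z + 16)/(z^2 - 10*z + 21)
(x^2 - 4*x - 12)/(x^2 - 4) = (x - 6)/(x - 2)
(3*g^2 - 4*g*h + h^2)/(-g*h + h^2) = (-3*g + h)/h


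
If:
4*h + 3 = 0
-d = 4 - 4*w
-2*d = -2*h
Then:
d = -3/4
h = -3/4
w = 13/16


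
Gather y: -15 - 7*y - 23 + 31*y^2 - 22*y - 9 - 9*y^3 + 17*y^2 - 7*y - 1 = -9*y^3 + 48*y^2 - 36*y - 48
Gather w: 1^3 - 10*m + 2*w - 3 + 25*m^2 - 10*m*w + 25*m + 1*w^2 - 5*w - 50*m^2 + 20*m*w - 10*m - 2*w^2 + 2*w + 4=-25*m^2 + 5*m - w^2 + w*(10*m - 1) + 2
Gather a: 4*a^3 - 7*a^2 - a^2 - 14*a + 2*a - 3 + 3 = 4*a^3 - 8*a^2 - 12*a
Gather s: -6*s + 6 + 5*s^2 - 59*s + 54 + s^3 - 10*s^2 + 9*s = s^3 - 5*s^2 - 56*s + 60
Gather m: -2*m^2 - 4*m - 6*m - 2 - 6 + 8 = -2*m^2 - 10*m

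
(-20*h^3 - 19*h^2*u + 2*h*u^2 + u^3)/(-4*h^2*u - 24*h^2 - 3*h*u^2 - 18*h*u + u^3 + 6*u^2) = (5*h + u)/(u + 6)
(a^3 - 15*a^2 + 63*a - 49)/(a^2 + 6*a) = (a^3 - 15*a^2 + 63*a - 49)/(a*(a + 6))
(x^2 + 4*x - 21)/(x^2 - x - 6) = (x + 7)/(x + 2)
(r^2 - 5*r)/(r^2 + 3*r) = (r - 5)/(r + 3)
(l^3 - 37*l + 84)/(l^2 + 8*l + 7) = (l^2 - 7*l + 12)/(l + 1)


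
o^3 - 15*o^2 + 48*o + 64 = (o - 8)^2*(o + 1)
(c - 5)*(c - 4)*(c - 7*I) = c^3 - 9*c^2 - 7*I*c^2 + 20*c + 63*I*c - 140*I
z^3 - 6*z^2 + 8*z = z*(z - 4)*(z - 2)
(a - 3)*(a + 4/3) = a^2 - 5*a/3 - 4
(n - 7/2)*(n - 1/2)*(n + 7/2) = n^3 - n^2/2 - 49*n/4 + 49/8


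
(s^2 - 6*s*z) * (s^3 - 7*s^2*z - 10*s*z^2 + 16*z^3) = s^5 - 13*s^4*z + 32*s^3*z^2 + 76*s^2*z^3 - 96*s*z^4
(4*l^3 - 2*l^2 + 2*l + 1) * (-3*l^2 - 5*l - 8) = -12*l^5 - 14*l^4 - 28*l^3 + 3*l^2 - 21*l - 8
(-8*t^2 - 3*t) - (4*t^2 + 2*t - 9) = -12*t^2 - 5*t + 9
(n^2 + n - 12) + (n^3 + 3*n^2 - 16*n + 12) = n^3 + 4*n^2 - 15*n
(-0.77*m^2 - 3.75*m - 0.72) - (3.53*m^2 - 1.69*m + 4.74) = -4.3*m^2 - 2.06*m - 5.46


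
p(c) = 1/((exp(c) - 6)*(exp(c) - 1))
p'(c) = -exp(c)/((exp(c) - 6)*(exp(c) - 1)^2) - exp(c)/((exp(c) - 6)^2*(exp(c) - 1))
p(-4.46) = 0.17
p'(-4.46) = 0.00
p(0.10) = -1.94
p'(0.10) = 19.97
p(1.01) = -0.18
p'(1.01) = 0.13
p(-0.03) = 6.73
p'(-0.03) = 222.20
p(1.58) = -0.23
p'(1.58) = -0.68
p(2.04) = 0.09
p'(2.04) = -0.50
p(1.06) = -0.17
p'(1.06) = 0.10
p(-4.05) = 0.17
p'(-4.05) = 0.00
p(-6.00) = 0.17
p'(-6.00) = 0.00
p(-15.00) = 0.17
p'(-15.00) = 0.00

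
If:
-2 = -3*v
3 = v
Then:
No Solution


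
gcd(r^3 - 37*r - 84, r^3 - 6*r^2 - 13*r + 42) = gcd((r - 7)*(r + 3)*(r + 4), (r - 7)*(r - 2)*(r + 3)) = r^2 - 4*r - 21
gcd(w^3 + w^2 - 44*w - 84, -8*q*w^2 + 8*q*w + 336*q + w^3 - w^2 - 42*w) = w^2 - w - 42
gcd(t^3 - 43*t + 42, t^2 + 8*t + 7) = t + 7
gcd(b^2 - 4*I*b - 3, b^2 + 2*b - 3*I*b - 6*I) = b - 3*I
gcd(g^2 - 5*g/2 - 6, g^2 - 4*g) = g - 4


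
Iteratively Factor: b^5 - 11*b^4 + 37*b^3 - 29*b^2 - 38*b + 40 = (b + 1)*(b^4 - 12*b^3 + 49*b^2 - 78*b + 40) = (b - 4)*(b + 1)*(b^3 - 8*b^2 + 17*b - 10) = (b - 5)*(b - 4)*(b + 1)*(b^2 - 3*b + 2) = (b - 5)*(b - 4)*(b - 1)*(b + 1)*(b - 2)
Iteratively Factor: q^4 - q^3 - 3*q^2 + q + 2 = (q - 1)*(q^3 - 3*q - 2) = (q - 2)*(q - 1)*(q^2 + 2*q + 1) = (q - 2)*(q - 1)*(q + 1)*(q + 1)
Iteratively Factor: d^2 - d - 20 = (d + 4)*(d - 5)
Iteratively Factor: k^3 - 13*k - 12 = (k + 1)*(k^2 - k - 12) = (k + 1)*(k + 3)*(k - 4)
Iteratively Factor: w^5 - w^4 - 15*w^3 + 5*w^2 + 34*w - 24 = (w - 4)*(w^4 + 3*w^3 - 3*w^2 - 7*w + 6) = (w - 4)*(w + 2)*(w^3 + w^2 - 5*w + 3) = (w - 4)*(w + 2)*(w + 3)*(w^2 - 2*w + 1) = (w - 4)*(w - 1)*(w + 2)*(w + 3)*(w - 1)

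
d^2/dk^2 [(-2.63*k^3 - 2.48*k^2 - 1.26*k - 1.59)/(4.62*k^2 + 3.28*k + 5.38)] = (95.5252399999997*k^3 - 112.23444*k^2 - 413.39964*k - 54.2662)/(98.611128*k^6 + 210.028896*k^5 + 493.61004*k^4 + 524.44576*k^3 + 574.80996*k^2 + 284.812896*k + 155.720872)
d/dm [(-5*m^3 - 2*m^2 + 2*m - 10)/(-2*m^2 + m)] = 2*(5*m^4 - 5*m^3 + m^2 - 20*m + 5)/(m^2*(4*m^2 - 4*m + 1))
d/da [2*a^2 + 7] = 4*a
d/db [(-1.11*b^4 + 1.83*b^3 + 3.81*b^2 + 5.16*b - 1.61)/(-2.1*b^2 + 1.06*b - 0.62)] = (4.662*b^5 - 7.3728*b^4 + 6.6324*b^3 + 11.4708*b^2 - 11.4864*b - 1.4926)/(4.41*b^4 - 4.452*b^3 + 3.7276*b^2 - 1.3144*b + 0.3844)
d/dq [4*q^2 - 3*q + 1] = 8*q - 3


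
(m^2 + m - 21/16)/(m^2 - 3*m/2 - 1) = (-16*m^2 - 16*m + 21)/(8*(-2*m^2 + 3*m + 2))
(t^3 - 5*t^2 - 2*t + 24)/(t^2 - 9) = (t^2 - 2*t - 8)/(t + 3)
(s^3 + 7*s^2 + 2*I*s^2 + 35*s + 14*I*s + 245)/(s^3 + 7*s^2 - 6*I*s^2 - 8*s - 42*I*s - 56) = (s^2 + 2*I*s + 35)/(s^2 - 6*I*s - 8)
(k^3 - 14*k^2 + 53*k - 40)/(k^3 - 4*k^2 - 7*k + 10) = (k - 8)/(k + 2)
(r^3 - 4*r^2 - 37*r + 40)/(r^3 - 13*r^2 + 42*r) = (r^3 - 4*r^2 - 37*r + 40)/(r*(r^2 - 13*r + 42))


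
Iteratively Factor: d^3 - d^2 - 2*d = (d - 2)*(d^2 + d) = (d - 2)*(d + 1)*(d)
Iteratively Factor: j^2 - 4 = (j + 2)*(j - 2)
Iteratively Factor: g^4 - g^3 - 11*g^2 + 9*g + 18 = (g + 1)*(g^3 - 2*g^2 - 9*g + 18) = (g + 1)*(g + 3)*(g^2 - 5*g + 6) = (g - 2)*(g + 1)*(g + 3)*(g - 3)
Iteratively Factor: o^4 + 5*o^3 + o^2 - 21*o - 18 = (o + 3)*(o^3 + 2*o^2 - 5*o - 6) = (o + 1)*(o + 3)*(o^2 + o - 6) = (o + 1)*(o + 3)^2*(o - 2)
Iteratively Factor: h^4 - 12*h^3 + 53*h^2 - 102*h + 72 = (h - 2)*(h^3 - 10*h^2 + 33*h - 36) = (h - 3)*(h - 2)*(h^2 - 7*h + 12) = (h - 3)^2*(h - 2)*(h - 4)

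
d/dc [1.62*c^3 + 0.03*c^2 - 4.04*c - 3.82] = 4.86*c^2 + 0.06*c - 4.04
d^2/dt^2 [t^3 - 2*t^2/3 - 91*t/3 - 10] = 6*t - 4/3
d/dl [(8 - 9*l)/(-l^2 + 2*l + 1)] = (-9*l^2 + 16*l - 25)/(l^4 - 4*l^3 + 2*l^2 + 4*l + 1)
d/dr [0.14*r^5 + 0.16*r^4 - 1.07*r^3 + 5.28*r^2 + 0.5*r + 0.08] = 0.7*r^4 + 0.64*r^3 - 3.21*r^2 + 10.56*r + 0.5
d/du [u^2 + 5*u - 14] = 2*u + 5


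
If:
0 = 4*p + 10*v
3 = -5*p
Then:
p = -3/5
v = 6/25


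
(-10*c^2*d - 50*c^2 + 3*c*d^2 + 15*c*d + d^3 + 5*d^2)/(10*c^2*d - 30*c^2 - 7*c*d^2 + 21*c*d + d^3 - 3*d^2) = (-5*c*d - 25*c - d^2 - 5*d)/(5*c*d - 15*c - d^2 + 3*d)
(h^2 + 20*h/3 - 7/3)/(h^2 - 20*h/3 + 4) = (3*h^2 + 20*h - 7)/(3*h^2 - 20*h + 12)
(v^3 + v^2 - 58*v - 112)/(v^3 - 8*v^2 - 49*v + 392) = (v + 2)/(v - 7)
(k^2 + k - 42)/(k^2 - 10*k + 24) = (k + 7)/(k - 4)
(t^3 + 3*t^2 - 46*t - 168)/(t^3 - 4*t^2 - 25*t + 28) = (t + 6)/(t - 1)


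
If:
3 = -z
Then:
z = -3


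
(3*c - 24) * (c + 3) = 3*c^2 - 15*c - 72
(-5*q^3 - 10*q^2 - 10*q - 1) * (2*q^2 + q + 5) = -10*q^5 - 25*q^4 - 55*q^3 - 62*q^2 - 51*q - 5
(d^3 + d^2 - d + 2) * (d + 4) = d^4 + 5*d^3 + 3*d^2 - 2*d + 8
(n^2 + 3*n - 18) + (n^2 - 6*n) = 2*n^2 - 3*n - 18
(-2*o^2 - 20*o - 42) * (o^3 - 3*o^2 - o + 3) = -2*o^5 - 14*o^4 + 20*o^3 + 140*o^2 - 18*o - 126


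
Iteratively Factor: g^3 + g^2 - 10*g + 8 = (g - 1)*(g^2 + 2*g - 8) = (g - 1)*(g + 4)*(g - 2)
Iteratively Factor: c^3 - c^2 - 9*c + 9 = (c - 1)*(c^2 - 9) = (c - 3)*(c - 1)*(c + 3)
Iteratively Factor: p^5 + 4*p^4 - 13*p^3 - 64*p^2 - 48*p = (p - 4)*(p^4 + 8*p^3 + 19*p^2 + 12*p) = (p - 4)*(p + 3)*(p^3 + 5*p^2 + 4*p) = (p - 4)*(p + 1)*(p + 3)*(p^2 + 4*p) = p*(p - 4)*(p + 1)*(p + 3)*(p + 4)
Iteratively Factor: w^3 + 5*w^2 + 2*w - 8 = (w - 1)*(w^2 + 6*w + 8) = (w - 1)*(w + 4)*(w + 2)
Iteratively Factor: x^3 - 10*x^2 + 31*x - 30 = (x - 2)*(x^2 - 8*x + 15) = (x - 3)*(x - 2)*(x - 5)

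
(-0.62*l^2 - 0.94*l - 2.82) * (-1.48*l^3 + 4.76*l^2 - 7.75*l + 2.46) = 0.9176*l^5 - 1.56*l^4 + 4.5042*l^3 - 7.6634*l^2 + 19.5426*l - 6.9372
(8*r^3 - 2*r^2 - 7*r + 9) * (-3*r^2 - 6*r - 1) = -24*r^5 - 42*r^4 + 25*r^3 + 17*r^2 - 47*r - 9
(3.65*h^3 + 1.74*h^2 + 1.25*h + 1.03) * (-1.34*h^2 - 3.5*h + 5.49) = -4.891*h^5 - 15.1066*h^4 + 12.2735*h^3 + 3.7974*h^2 + 3.2575*h + 5.6547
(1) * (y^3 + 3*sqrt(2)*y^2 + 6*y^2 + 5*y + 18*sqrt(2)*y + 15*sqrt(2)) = y^3 + 3*sqrt(2)*y^2 + 6*y^2 + 5*y + 18*sqrt(2)*y + 15*sqrt(2)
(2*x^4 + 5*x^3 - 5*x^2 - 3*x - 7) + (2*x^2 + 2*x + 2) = 2*x^4 + 5*x^3 - 3*x^2 - x - 5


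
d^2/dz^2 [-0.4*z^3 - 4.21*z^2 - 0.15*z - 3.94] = -2.4*z - 8.42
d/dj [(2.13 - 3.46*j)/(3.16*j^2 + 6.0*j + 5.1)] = (10.9336*j^2 - 13.4616*j - 30.426)/(9.9856*j^4 + 37.92*j^3 + 68.232*j^2 + 61.2*j + 26.01)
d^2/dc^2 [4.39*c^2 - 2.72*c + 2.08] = 8.78000000000000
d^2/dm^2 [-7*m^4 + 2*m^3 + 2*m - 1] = 12*m*(1 - 7*m)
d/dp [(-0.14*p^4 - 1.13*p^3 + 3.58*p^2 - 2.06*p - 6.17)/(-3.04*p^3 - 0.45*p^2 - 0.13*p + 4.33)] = (0.4256*p^6 + 0.125999999999999*p^5 + 11.4463*p^4 - 14.6558*p^3 - 72.3415*p^2 + 25.4498*p - 9.7219)/(9.2416*p^6 + 2.736*p^5 + 0.9929*p^4 - 26.2094*p^3 - 3.8801*p^2 - 1.1258*p + 18.7489)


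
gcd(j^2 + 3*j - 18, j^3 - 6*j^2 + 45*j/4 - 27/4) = j - 3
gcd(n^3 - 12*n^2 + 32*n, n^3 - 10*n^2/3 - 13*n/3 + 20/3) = n - 4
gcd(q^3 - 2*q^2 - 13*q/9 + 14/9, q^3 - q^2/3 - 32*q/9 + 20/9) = q - 2/3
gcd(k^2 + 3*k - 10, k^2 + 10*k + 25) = k + 5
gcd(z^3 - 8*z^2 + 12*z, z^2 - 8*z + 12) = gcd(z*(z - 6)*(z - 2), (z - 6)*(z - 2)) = z^2 - 8*z + 12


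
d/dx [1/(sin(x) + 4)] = -cos(x)/(sin(x) + 4)^2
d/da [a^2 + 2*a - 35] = 2*a + 2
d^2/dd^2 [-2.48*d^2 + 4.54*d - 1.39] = -4.96000000000000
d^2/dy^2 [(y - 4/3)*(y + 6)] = 2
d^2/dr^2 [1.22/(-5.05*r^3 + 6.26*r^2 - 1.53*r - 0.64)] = ((36.966*r - 15.2744)*(5.05*r^3 - 6.26*r^2 + 1.53*r + 0.64) - 1.22*(15.15*r^2 - 12.52*r + 1.53)*(30.3*r^2 - 25.04*r + 3.06))/(5.05*r^3 - 6.26*r^2 + 1.53*r + 0.64)^3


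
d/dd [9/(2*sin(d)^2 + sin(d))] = -(36/tan(d) + 9*cos(d)/sin(d)^2)/(2*sin(d) + 1)^2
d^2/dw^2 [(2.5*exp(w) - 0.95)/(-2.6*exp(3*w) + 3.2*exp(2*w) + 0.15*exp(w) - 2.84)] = (-67.6000000000001*exp(6*w) + 120.198*exp(5*w) - 116.444*exp(4*w) + 279.351*exp(3*w) - 198.0852*exp(2*w) + 33.490775*exp(w) - 19.7593)*exp(w)/(17.576*exp(9*w) - 64.896*exp(8*w) + 76.83*exp(7*w) + 32.3152*exp(6*w) - 146.2053*exp(5*w) + 80.3832*exp(4*w) + 71.087505*exp(3*w) - 77.23806*exp(2*w) - 3.62952*exp(w) + 22.906304)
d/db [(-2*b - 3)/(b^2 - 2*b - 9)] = 2*(b^2 + 3*b + 6)/(b^4 - 4*b^3 - 14*b^2 + 36*b + 81)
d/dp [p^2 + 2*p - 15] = 2*p + 2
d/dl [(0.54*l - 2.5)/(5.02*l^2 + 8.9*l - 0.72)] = (-2.7108*l^2 + 25.1*l + 21.8612)/(25.2004*l^4 + 89.356*l^3 + 71.9812*l^2 - 12.816*l + 0.5184)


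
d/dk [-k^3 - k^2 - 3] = k*(-3*k - 2)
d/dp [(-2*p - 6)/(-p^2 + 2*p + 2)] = 2*(-p^2 - 6*p + 4)/(p^4 - 4*p^3 + 8*p + 4)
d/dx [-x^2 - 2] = -2*x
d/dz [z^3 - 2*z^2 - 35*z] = 3*z^2 - 4*z - 35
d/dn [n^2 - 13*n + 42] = 2*n - 13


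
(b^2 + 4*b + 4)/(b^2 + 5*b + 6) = (b + 2)/(b + 3)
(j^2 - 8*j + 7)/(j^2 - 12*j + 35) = (j - 1)/(j - 5)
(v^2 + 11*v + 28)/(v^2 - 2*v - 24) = (v + 7)/(v - 6)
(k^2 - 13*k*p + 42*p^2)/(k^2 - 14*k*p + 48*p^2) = (-k + 7*p)/(-k + 8*p)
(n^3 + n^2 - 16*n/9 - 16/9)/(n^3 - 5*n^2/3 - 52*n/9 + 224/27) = 3*(3*n^2 + 7*n + 4)/(9*n^2 - 3*n - 56)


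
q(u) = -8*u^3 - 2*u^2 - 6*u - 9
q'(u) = -24*u^2 - 4*u - 6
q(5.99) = -1836.07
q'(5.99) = -891.08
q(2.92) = -242.75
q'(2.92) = -222.31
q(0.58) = -14.71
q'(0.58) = -16.39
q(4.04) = -593.40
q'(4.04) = -413.88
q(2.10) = -104.51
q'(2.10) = -120.24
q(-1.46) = 20.39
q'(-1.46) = -51.32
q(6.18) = -2010.70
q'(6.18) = -947.34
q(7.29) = -3258.39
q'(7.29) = -1310.62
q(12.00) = -14193.00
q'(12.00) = -3510.00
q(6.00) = -1845.00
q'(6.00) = -894.00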